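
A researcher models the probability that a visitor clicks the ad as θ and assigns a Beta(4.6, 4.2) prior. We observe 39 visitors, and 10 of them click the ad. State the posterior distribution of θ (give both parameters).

Posterior: Beta(14.6, 33.2)

The binomial likelihood is conjugate to the Beta prior: with 10 successes and 29 failures, the posterior is Beta(4.6+10, 4.2+29) = Beta(14.6, 33.2).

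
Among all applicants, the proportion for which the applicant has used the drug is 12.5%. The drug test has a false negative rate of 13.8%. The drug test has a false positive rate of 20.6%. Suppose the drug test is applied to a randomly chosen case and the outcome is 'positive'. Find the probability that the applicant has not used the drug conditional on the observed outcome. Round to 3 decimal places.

P(¬H | E) ≈ 0.626

Let H be the event that the applicant has used the drug. P(H) = 0.125, so P(¬H) = 0.875. With E the 'positive' result, P(E|H) = 0.862 and P(E|¬H) = 0.206.
P(E) = 0.862·0.125 + 0.206·0.875 = 0.10775 + 0.18025 = 0.28800.
By Bayes' theorem, P(H|E) = 0.10775 / 0.28800 = 0.374. Hence P(¬H|E) = 1 − 0.374 = 0.626.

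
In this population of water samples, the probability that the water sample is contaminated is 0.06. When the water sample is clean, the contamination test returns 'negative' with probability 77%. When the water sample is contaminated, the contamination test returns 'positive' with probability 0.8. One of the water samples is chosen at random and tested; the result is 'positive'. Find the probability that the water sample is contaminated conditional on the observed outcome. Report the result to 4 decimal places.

P(H | E) ≈ 0.1817

Let H be the event that the water sample is contaminated. P(H) = 0.06, so P(¬H) = 0.94. With E the 'positive' result, P(E|H) = 0.8 and P(E|¬H) = 0.23.
P(E) = 0.8·0.06 + 0.23·0.94 = 0.048000 + 0.21620 = 0.26420.
By Bayes' theorem, P(H|E) = 0.048000 / 0.26420 = 0.1817.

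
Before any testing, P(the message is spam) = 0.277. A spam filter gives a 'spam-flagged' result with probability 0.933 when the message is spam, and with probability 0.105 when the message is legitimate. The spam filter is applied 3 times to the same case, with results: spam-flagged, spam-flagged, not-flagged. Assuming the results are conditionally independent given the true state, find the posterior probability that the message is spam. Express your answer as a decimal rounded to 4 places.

With H the event that the message is spam, the joint likelihood of the observed sequence is P(data|H) = 0.933·0.933·0.067 = 0.058323 and P(data|¬H) = 0.105·0.105·0.895 = 0.0098674.
Bayes: P(H|data) = 0.277·0.058323 / (0.277·0.058323 + 0.723·0.0098674) = 0.016155/0.023290 = 0.6937.

Posterior P(H) ≈ 0.6937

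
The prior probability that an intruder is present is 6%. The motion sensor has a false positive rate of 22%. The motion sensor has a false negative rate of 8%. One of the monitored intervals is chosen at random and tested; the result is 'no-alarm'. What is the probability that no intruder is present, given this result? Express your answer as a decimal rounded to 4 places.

P(¬H | E) ≈ 0.9935

Let H be the event that an intruder is present. P(H) = 0.06, so P(¬H) = 0.94. With E the 'no-alarm' result, P(E|H) = 0.08 and P(E|¬H) = 0.78.
P(E) = 0.08·0.06 + 0.78·0.94 = 0.0048000 + 0.73320 = 0.73800.
By Bayes' theorem, P(H|E) = 0.0048000 / 0.73800 = 0.0065. Hence P(¬H|E) = 1 − 0.0065 = 0.9935.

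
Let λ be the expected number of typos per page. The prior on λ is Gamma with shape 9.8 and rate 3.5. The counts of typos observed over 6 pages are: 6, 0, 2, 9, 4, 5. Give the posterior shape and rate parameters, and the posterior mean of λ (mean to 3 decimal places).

Posterior: Gamma(shape=35.8, rate=9.5); mean ≈ 3.768

Total count ∑xᵢ = 26 over n = 6 pages.
Gamma is conjugate to the Poisson likelihood: posterior is Gamma(shape = 9.8+26 = 35.8, rate = 3.5+6 = 9.5).
Posterior mean = shape/rate = 35.8/9.5 = 3.768.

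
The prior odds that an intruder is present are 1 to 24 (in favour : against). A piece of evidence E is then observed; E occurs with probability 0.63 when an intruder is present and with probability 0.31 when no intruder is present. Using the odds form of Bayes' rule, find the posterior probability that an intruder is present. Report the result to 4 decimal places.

Posterior probability ≈ 0.0781

Prior odds = 1/24 = 0.041667.
Likelihood ratio for E = 0.63/0.31 = 2.0323.
Posterior odds = prior odds × LR = 0.084677.
Posterior probability = odds/(1+odds) = 0.084677/1.0847 = 0.0781.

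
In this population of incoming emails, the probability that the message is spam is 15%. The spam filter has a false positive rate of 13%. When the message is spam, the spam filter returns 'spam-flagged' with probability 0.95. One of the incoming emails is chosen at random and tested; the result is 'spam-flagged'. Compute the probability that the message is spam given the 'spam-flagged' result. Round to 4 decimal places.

P(H | E) ≈ 0.5632

Write H for 'the message is spam'. Prior odds H:¬H = 0.15/0.85 = 0.17647. For the 'spam-flagged' outcome, the likelihood ratio is 0.95/0.13 = 7.3077.
Posterior odds = 0.17647 × 7.3077 = 1.2896, so P(H|E) = 1.2896/(1+1.2896) = 0.5632.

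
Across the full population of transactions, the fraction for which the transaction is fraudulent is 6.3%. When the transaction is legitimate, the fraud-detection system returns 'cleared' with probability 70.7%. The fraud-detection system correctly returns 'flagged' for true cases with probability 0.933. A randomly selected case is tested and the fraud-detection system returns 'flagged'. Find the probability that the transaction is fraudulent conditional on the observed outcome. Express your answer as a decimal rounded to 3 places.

Write H for 'the transaction is fraudulent'. Prior odds H:¬H = 0.063/0.937 = 0.067236. For the 'flagged' outcome, the likelihood ratio is 0.933/0.293 = 3.1843.
Posterior odds = 0.067236 × 3.1843 = 0.21410, so P(H|E) = 0.21410/(1+0.21410) = 0.176.

P(H | E) ≈ 0.176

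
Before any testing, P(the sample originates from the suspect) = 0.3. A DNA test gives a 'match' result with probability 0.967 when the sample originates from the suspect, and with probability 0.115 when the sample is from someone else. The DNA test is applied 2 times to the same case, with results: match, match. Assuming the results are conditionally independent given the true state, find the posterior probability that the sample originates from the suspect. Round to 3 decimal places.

Posterior P(H) ≈ 0.968

Let H be the event that the sample originates from the suspect; start with P(H) = 0.3. P('match'|H) = 0.967, P('match'|¬H) = 0.115.
Update on result 1 ('match'): P(H) ← 0.967·0.3000 / (0.967·0.3000 + 0.115·0.7000) = 0.29010/0.37060 = 0.7828.
Update on result 2 ('match'): P(H) ← 0.967·0.7828 / (0.967·0.7828 + 0.115·0.2172) = 0.75695/0.78193 = 0.9681.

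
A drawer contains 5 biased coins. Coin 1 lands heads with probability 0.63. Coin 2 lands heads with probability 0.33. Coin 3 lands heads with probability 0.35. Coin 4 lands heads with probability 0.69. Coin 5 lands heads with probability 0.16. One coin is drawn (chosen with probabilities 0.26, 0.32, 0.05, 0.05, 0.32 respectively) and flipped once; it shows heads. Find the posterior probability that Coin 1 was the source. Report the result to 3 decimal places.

Tabulate prior·likelihood by source: [1] prior 0.26, lik 0.63, product 0.1638; [2] prior 0.32, lik 0.33, product 0.1056; [3] prior 0.05, lik 0.35, product 0.01750; [4] prior 0.05, lik 0.69, product 0.03450; [5] prior 0.32, lik 0.16, product 0.05120.
Normalizing constant = 0.37260; the posterior for Coin 1 is its product over the sum, 0.1638/0.37260 = 0.440.

Posterior probability ≈ 0.440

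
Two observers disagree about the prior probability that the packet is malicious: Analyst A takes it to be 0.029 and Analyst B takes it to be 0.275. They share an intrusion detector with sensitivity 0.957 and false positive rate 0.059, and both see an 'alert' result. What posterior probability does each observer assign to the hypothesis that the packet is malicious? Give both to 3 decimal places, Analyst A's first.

Analyst A: 0.326; Analyst B: 0.860

The likelihood ratio for an 'alert' result is 0.957/0.059 = 16.220.
Analyst A: prior odds 0.029/0.971 = 0.029866; posterior odds 0.48444; posterior probability 0.326.
Analyst B: prior odds 0.275/0.725 = 0.37931; posterior odds 6.1525; posterior probability 0.860.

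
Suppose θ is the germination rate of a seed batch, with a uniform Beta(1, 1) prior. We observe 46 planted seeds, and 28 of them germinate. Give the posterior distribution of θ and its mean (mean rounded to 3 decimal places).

Observing 28 successes and 18 failures updates Beta(1, 1) by adding the success and failure counts to the two shape parameters: α = 1+28 = 29, β = 1+18 = 19.
Posterior mean = α/(α+β) = 29/48 = 0.604.

Posterior: Beta(29, 19); mean ≈ 0.604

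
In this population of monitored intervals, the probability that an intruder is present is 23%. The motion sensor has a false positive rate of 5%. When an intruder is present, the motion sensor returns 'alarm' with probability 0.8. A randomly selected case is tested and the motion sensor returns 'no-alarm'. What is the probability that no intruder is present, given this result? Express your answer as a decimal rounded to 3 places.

Write H for 'an intruder is present'. Prior odds H:¬H = 0.23/0.77 = 0.29870. For the 'no-alarm' outcome, the likelihood ratio is 0.2/0.95 = 0.21053.
Posterior odds = 0.29870 × 0.21053 = 0.062884, so P(H|E) = 0.062884/(1+0.062884) = 0.059. Then P(¬H|E) = 1 − 0.059 = 0.941.

P(¬H | E) ≈ 0.941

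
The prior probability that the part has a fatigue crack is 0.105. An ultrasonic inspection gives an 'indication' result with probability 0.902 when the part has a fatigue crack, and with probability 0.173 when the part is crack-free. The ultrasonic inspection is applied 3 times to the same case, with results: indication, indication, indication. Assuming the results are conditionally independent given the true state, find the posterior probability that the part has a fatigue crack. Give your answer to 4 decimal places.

Posterior P(H) ≈ 0.9433

Let H be the event that the part has a fatigue crack; start with P(H) = 0.105. P('indication'|H) = 0.902, P('indication'|¬H) = 0.173.
Update on result 1 ('indication'): P(H) ← 0.902·0.1050 / (0.902·0.1050 + 0.173·0.8950) = 0.094710/0.24955 = 0.3795.
Update on result 2 ('indication'): P(H) ← 0.902·0.3795 / (0.902·0.3795 + 0.173·0.6205) = 0.34234/0.44968 = 0.7613.
Update on result 3 ('indication'): P(H) ← 0.902·0.7613 / (0.902·0.7613 + 0.173·0.2387) = 0.68669/0.72798 = 0.9433.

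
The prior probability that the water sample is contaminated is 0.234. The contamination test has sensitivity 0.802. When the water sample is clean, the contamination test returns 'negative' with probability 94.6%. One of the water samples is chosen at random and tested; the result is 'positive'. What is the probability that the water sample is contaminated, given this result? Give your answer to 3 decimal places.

P(H | E) ≈ 0.819

Let H be the event that the water sample is contaminated. P(H) = 0.234, so P(¬H) = 0.766. With E the 'positive' result, P(E|H) = 0.802 and P(E|¬H) = 0.054.
P(E) = 0.802·0.234 + 0.054·0.766 = 0.18767 + 0.041364 = 0.22903.
By Bayes' theorem, P(H|E) = 0.18767 / 0.22903 = 0.819.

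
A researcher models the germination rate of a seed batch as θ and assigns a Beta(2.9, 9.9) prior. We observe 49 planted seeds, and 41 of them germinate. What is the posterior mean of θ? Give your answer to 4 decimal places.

Observing 41 successes and 8 failures updates Beta(2.9, 9.9) by adding the success and failure counts to the two shape parameters: α = 2.9+41 = 43.9, β = 9.9+8 = 17.9.
Posterior mean = α/(α+β) = 43.9/61.8 = 0.7104.

Posterior mean ≈ 0.7104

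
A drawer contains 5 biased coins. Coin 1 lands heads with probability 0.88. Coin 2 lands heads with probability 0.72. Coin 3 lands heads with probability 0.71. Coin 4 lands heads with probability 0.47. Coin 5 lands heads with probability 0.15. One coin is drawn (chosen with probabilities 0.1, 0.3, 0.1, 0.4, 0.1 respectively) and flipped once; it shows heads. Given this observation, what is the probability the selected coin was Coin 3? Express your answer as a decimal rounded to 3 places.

Tabulate prior·likelihood by source: [1] prior 0.1, lik 0.88, product 0.08800; [2] prior 0.3, lik 0.72, product 0.2160; [3] prior 0.1, lik 0.71, product 0.07100; [4] prior 0.4, lik 0.47, product 0.1880; [5] prior 0.1, lik 0.15, product 0.01500.
Normalizing constant = 0.57800; the posterior for Coin 3 is its product over the sum, 0.07100/0.57800 = 0.123.

Posterior probability ≈ 0.123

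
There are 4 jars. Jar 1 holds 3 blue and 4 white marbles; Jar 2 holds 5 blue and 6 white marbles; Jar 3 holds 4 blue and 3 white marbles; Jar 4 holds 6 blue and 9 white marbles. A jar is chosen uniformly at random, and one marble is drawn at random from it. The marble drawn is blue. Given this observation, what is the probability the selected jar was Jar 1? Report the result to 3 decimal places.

P(blue|Jar 1) = 0.4286; P(blue|Jar 2) = 0.4545; P(blue|Jar 3) = 0.5714; P(blue|Jar 4) = 0.4.
Prior × likelihood for each source: 0.25·0.4286=0.1071, 0.25·0.4545=0.1136, 0.25·0.5714=0.1429, 0.25·0.4=0.1000. Summing gives P(blue) = 0.46364.
P(Jar 1 | blue) = 0.1071 / 0.46364 = 0.231.

Posterior probability ≈ 0.231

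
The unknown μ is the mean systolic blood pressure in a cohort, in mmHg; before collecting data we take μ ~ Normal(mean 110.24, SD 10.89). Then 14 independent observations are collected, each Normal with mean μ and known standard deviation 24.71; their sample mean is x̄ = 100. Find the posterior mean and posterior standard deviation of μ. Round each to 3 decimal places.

With known σ, the Normal prior is conjugate. Weight on the data is w = (n/σ²)/(n/σ² + 1/τ₀²) = 0.0229289/(0.0229289+0.00843226) = 0.73112.
Posterior mean = w·x̄ + (1−w)·μ₀ = 0.73112·100 + 0.26888·110.24 = 102.753. Posterior variance = 1/(0.0229289+0.00843226) = 31.8866, so SD = 5.647.

Posterior mean ≈ 102.753; posterior SD ≈ 5.647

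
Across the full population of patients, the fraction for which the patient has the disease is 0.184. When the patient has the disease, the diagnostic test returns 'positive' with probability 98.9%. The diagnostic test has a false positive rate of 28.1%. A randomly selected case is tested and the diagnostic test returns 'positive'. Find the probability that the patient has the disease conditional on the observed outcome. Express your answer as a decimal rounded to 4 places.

Write H for 'the patient has the disease'. Prior odds H:¬H = 0.184/0.816 = 0.22549. For the 'positive' outcome, the likelihood ratio is 0.989/0.281 = 3.5196.
Posterior odds = 0.22549 × 3.5196 = 0.79363, so P(H|E) = 0.79363/(1+0.79363) = 0.4425.

P(H | E) ≈ 0.4425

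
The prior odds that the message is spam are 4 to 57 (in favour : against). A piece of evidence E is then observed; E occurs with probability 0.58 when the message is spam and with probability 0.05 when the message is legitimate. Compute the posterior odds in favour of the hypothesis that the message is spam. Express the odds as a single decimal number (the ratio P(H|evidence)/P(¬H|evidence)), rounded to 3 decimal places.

Prior odds = 4/57 = 0.070175. In log-odds, ln(0.070175) = -2.6568.
Add log likelihood ratio: ln(11.600) = 2.4510.
Posterior log-odds = -0.20575, so posterior odds = exp(-0.20575) = 0.81404.

Posterior odds ≈ 0.814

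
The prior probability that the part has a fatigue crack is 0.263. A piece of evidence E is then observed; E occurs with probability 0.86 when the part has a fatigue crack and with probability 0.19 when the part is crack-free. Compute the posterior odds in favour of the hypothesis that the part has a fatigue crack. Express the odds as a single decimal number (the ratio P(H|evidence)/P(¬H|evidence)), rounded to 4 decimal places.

Prior odds = 0.263/(1−0.263) = 0.35685.
Likelihood ratio for E = 0.86/0.19 = 4.5263.
Posterior odds = prior odds × LR = 1.6152.

Posterior odds ≈ 1.6152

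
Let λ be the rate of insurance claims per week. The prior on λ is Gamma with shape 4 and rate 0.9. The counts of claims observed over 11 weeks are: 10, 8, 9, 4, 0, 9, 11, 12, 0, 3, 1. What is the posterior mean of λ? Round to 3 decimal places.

Total count ∑xᵢ = 67 over n = 11 weeks.
Gamma is conjugate to the Poisson likelihood: posterior is Gamma(shape = 4+67 = 71, rate = 0.9+11 = 11.9).
E[λ | data] = 71/11.9 = 5.966.

Posterior mean ≈ 5.966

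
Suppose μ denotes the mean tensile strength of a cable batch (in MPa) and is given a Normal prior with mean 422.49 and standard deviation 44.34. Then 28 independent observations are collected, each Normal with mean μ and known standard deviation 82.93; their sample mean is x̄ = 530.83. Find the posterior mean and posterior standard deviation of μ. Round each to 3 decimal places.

With known σ, the Normal prior is conjugate. Weight on the data is w = (n/σ²)/(n/σ² + 1/τ₀²) = 0.00407131/(0.00407131+0.00050864) = 0.88894.
Posterior mean = w·x̄ + (1−w)·μ₀ = 0.88894·530.83 + 0.11106·422.49 = 518.798. Posterior variance = 1/(0.00407131+0.00050864) = 218.343, so SD = 14.776.

Posterior mean ≈ 518.798; posterior SD ≈ 14.776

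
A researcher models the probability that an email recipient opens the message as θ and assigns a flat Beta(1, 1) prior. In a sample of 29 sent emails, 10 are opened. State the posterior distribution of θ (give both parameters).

Posterior: Beta(11, 20)

The binomial likelihood is conjugate to the Beta prior: with 10 successes and 19 failures, the posterior is Beta(1+10, 1+19) = Beta(11, 20).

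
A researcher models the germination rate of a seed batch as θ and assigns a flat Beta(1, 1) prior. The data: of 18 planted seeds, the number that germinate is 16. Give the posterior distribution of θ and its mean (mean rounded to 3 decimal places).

Posterior: Beta(17, 3); mean ≈ 0.850

Observing 16 successes and 2 failures updates Beta(1, 1) by adding the success and failure counts to the two shape parameters: α = 1+16 = 17, β = 1+2 = 3.
Posterior mean = α/(α+β) = 17/20 = 0.850.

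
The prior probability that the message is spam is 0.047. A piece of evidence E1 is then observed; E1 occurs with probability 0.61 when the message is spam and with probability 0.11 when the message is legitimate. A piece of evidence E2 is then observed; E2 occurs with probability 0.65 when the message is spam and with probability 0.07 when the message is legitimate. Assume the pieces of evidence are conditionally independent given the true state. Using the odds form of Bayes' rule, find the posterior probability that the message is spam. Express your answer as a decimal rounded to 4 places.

Prior odds = 0.047/(1−0.047) = 0.049318. In log-odds, ln(0.049318) = -3.0095.
Add log likelihood ratios: ln(5.5455) + ln(9.2857) = 3.9415.
Posterior log-odds = 0.93199, so posterior odds = exp(0.93199) = 2.5396. Converting, P(H|E) = 2.5396/3.5396 = 0.7175.

Posterior probability ≈ 0.7175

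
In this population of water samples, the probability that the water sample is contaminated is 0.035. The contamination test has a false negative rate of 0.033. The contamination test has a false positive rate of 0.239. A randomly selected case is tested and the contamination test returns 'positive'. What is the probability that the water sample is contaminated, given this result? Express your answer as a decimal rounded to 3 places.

Let H be the event that the water sample is contaminated. P(H) = 0.035, so P(¬H) = 0.965. With E the 'positive' result, P(E|H) = 0.967 and P(E|¬H) = 0.239.
P(E) = 0.967·0.035 + 0.239·0.965 = 0.033845 + 0.23063 = 0.26448.
By Bayes' theorem, P(H|E) = 0.033845 / 0.26448 = 0.128.

P(H | E) ≈ 0.128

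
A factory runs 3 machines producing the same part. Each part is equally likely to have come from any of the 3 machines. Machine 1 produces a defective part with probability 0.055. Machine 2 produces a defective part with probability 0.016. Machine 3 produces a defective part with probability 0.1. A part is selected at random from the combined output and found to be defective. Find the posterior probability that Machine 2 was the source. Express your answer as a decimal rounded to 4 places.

Posterior probability ≈ 0.0936

P(defective|M1) = 0.055; P(defective|M2) = 0.016; P(defective|M3) = 0.1.
Prior × likelihood for each source: 0.333333·0.055=0.01833, 0.333333·0.016=0.005333, 0.333333·0.1=0.03333. Summing gives P(defective) = 0.057000.
P(Machine 2 | defective) = 0.005333 / 0.057000 = 0.0936.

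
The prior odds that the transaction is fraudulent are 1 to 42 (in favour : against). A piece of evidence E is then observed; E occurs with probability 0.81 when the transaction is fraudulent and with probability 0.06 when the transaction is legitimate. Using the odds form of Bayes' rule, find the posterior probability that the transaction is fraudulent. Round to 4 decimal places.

Posterior probability ≈ 0.2432

Prior odds = 1/42 = 0.023810.
Likelihood ratio for E = 0.81/0.06 = 13.500.
Posterior odds = prior odds × LR = 0.32143.
Posterior probability = odds/(1+odds) = 0.32143/1.3214 = 0.2432.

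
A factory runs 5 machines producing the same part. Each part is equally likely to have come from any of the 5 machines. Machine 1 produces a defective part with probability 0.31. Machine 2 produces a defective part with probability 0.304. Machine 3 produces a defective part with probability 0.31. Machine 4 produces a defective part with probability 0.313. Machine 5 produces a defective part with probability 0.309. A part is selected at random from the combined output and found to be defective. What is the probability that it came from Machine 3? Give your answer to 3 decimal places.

Posterior probability ≈ 0.201

Tabulate prior·likelihood by source: [1] prior 0.2, lik 0.31, product 0.06200; [2] prior 0.2, lik 0.304, product 0.06080; [3] prior 0.2, lik 0.31, product 0.06200; [4] prior 0.2, lik 0.313, product 0.06260; [5] prior 0.2, lik 0.309, product 0.06180.
Normalizing constant = 0.30920; the posterior for Machine 3 is its product over the sum, 0.06200/0.30920 = 0.201.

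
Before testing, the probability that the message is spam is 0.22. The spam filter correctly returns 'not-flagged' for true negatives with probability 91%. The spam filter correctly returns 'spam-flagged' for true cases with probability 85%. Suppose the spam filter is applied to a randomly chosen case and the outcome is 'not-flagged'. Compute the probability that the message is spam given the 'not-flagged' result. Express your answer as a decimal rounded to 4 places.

P(H | E) ≈ 0.0444

Write H for 'the message is spam'. Prior odds H:¬H = 0.22/0.78 = 0.28205. For the 'not-flagged' outcome, the likelihood ratio is 0.15/0.91 = 0.16484.
Posterior odds = 0.28205 × 0.16484 = 0.046492, so P(H|E) = 0.046492/(1+0.046492) = 0.0444.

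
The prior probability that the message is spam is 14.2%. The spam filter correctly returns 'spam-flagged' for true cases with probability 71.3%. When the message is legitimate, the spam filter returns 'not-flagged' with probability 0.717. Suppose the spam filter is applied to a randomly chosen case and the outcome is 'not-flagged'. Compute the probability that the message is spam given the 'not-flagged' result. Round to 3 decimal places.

Write H for 'the message is spam'. Prior odds H:¬H = 0.142/0.858 = 0.16550. For the 'not-flagged' outcome, the likelihood ratio is 0.287/0.717 = 0.40028.
Posterior odds = 0.16550 × 0.40028 = 0.066247, so P(H|E) = 0.066247/(1+0.066247) = 0.062.

P(H | E) ≈ 0.062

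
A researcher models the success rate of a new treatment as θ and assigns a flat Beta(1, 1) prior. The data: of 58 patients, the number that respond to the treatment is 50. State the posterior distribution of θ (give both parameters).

The binomial likelihood is conjugate to the Beta prior: with 50 successes and 8 failures, the posterior is Beta(1+50, 1+8) = Beta(51, 9).

Posterior: Beta(51, 9)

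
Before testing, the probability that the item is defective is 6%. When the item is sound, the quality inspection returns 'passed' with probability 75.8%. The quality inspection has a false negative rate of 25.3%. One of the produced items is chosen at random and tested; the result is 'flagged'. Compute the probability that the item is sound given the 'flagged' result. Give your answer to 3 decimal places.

P(¬H | E) ≈ 0.835

Write H for 'the item is defective'. Prior odds H:¬H = 0.06/0.94 = 0.063830. For the 'flagged' outcome, the likelihood ratio is 0.747/0.242 = 3.0868.
Posterior odds = 0.063830 × 3.0868 = 0.19703, so P(H|E) = 0.19703/(1+0.19703) = 0.165. Then P(¬H|E) = 1 − 0.165 = 0.835.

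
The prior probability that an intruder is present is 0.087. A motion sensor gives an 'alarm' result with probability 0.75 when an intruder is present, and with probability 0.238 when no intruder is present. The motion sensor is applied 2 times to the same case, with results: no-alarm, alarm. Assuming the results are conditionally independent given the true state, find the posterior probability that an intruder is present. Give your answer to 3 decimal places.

Posterior P(H) ≈ 0.090

With H the event that an intruder is present, the joint likelihood of the observed sequence is P(data|H) = 0.25·0.75 = 0.18750 and P(data|¬H) = 0.762·0.238 = 0.18136.
Bayes: P(H|data) = 0.087·0.18750 / (0.087·0.18750 + 0.913·0.18136) = 0.016313/0.18189 = 0.0897.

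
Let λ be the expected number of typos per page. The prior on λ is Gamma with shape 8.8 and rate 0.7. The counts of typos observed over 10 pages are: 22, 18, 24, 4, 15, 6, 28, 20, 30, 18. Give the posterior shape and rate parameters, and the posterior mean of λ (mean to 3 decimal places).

Total count ∑xᵢ = 185 over n = 10 pages.
Gamma is conjugate to the Poisson likelihood: posterior is Gamma(shape = 8.8+185 = 193.8, rate = 0.7+10 = 10.7).
E[λ | data] = 193.8/10.7 = 18.112.

Posterior: Gamma(shape=193.8, rate=10.7); mean ≈ 18.112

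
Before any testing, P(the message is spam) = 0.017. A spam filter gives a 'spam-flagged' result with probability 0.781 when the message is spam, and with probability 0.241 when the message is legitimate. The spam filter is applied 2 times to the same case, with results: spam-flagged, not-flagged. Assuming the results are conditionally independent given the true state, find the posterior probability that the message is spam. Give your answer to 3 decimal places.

Posterior P(H) ≈ 0.016

Let H be the event that the message is spam; start with P(H) = 0.017. P('spam-flagged'|H) = 0.781, P('spam-flagged'|¬H) = 0.241.
Update on result 1 ('spam-flagged'): P(H) ← 0.781·0.0170 / (0.781·0.0170 + 0.241·0.9830) = 0.013277/0.25018 = 0.0531.
Update on result 2 ('not-flagged'): P(H) ← 0.219·0.0531 / (0.219·0.0531 + 0.759·0.9469) = 0.011622/0.73034 = 0.0159.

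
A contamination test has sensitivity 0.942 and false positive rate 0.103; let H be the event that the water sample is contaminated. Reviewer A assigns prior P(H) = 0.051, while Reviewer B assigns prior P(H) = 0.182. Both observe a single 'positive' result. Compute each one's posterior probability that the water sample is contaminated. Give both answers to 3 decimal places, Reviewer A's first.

The likelihood ratio for a 'positive' result is 0.942/0.103 = 9.1456.
Reviewer A: prior odds 0.051/0.949 = 0.053741; posterior odds 0.49149; posterior probability 0.330.
Reviewer B: prior odds 0.182/0.818 = 0.22249; posterior odds 2.0348; posterior probability 0.670.

Reviewer A: 0.330; Reviewer B: 0.670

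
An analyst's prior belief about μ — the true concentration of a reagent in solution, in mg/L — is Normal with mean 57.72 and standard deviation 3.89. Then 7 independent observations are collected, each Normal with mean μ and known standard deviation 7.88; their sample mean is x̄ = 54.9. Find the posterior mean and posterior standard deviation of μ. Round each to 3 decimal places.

Prior precision 1/τ₀² = 1/3.89² = 0.0660847; data precision n/σ² = 7/7.88² = 0.112732.
Posterior precision = 0.0660847 + 0.112732 = 0.178816, giving posterior SD = 1/√0.178816 = 2.365.
Posterior mean = (0.0660847·57.72 + 0.112732·54.9) / 0.178816 = 55.942.

Posterior mean ≈ 55.942; posterior SD ≈ 2.365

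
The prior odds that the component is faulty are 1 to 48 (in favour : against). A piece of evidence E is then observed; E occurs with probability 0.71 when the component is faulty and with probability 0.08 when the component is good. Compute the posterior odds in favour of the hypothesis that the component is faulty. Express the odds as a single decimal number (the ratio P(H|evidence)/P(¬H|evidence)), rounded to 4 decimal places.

Prior odds = 1/48 = 0.020833.
Likelihood ratio for E = 0.71/0.08 = 8.8750.
Posterior odds = prior odds × LR = 0.18490.

Posterior odds ≈ 0.1849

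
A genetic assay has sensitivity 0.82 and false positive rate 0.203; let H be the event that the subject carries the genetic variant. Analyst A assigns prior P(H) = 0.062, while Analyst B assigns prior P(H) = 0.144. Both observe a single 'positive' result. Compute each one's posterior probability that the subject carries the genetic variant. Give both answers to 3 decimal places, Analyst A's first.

P('+'|H) = 0.82, P('+'|¬H) = 0.203.
Analyst A: numerator 0.82·0.062 = 0.050840; evidence = 0.050840+0.203·0.938 = 0.24125; posterior = 0.211.
Analyst B: numerator 0.82·0.144 = 0.11808; evidence = 0.11808+0.203·0.856 = 0.29185; posterior = 0.405.

Analyst A: 0.211; Analyst B: 0.405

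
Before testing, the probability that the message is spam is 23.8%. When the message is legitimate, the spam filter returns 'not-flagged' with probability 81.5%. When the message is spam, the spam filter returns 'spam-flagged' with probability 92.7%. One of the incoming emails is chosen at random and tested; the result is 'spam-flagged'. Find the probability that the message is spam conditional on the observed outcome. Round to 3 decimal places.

P(H | E) ≈ 0.610

Write H for 'the message is spam'. Prior odds H:¬H = 0.238/0.762 = 0.31234. For the 'spam-flagged' outcome, the likelihood ratio is 0.927/0.185 = 5.0108.
Posterior odds = 0.31234 × 5.0108 = 1.5651, so P(H|E) = 1.5651/(1+1.5651) = 0.610.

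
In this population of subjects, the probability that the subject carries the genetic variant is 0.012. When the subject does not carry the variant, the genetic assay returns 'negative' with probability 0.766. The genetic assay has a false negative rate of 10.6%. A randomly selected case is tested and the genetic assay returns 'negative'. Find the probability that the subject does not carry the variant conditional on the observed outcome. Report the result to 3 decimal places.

P(¬H | E) ≈ 0.998

Write H for 'the subject carries the genetic variant'. Prior odds H:¬H = 0.012/0.988 = 0.012146. For the 'negative' outcome, the likelihood ratio is 0.106/0.766 = 0.13838.
Posterior odds = 0.012146 × 0.13838 = 0.0016807, so P(H|E) = 0.0016807/(1+0.0016807) = 0.002. Then P(¬H|E) = 1 − 0.002 = 0.998.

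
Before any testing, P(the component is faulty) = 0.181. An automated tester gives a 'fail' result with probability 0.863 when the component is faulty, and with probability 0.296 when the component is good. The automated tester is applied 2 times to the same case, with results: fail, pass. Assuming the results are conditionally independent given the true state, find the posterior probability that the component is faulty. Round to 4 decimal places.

Posterior P(H) ≈ 0.1114

With H the event that the component is faulty, the joint likelihood of the observed sequence is P(data|H) = 0.863·0.137 = 0.11823 and P(data|¬H) = 0.296·0.704 = 0.20838.
Bayes: P(H|data) = 0.181·0.11823 / (0.181·0.11823 + 0.819·0.20838) = 0.021400/0.19207 = 0.1114.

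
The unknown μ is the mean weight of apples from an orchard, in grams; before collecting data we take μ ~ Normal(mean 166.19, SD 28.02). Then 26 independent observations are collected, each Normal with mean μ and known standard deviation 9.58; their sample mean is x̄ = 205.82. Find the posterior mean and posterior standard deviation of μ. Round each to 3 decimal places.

Posterior mean ≈ 205.643; posterior SD ≈ 1.875

Prior precision 1/τ₀² = 1/28.02² = 0.00127369; data precision n/σ² = 26/9.58² = 0.283297.
Posterior precision = 0.00127369 + 0.283297 = 0.284571, giving posterior SD = 1/√0.284571 = 1.875.
Posterior mean = (0.00127369·166.19 + 0.283297·205.82) / 0.284571 = 205.643.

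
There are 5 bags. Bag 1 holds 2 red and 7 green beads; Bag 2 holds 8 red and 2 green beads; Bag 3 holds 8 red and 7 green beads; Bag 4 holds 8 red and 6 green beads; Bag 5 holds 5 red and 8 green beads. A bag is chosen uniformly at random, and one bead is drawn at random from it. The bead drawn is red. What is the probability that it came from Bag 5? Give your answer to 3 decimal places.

P(red|Bag 1) = 0.2222; P(red|Bag 2) = 0.8; P(red|Bag 3) = 0.5333; P(red|Bag 4) = 0.5714; P(red|Bag 5) = 0.3846.
Prior × likelihood for each source: 0.2·0.2222=0.04444, 0.2·0.8=0.1600, 0.2·0.5333=0.1067, 0.2·0.5714=0.1143, 0.2·0.3846=0.07692. Summing gives P(red) = 0.50232.
P(Bag 5 | red) = 0.07692 / 0.50232 = 0.153.

Posterior probability ≈ 0.153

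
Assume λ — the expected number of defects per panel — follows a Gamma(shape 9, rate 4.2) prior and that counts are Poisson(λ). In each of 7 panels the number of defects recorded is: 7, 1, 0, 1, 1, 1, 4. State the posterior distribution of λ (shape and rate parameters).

Total count ∑xᵢ = 15 over n = 7 panels.
Gamma is conjugate to the Poisson likelihood: posterior is Gamma(shape = 9+15 = 24, rate = 4.2+7 = 11.2).

Posterior: Gamma(shape=24, rate=11.2)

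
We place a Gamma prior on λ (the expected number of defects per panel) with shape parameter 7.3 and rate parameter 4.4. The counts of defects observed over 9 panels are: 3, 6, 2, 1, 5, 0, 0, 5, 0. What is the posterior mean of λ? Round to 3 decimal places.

The Poisson likelihood adds the total count to the shape and the number of exposure periods to the rate. Here ∑xᵢ = 22 and n = 9, so shape 7.3→29.3 and rate 4.4→13.4.
E[λ | data] = 29.3/13.4 = 2.187.

Posterior mean ≈ 2.187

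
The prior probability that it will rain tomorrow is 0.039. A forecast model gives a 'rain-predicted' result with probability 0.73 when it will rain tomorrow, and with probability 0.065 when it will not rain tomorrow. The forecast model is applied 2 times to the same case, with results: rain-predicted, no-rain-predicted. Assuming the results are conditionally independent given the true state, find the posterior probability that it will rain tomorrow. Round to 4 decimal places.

With H the event that it will rain tomorrow, the joint likelihood of the observed sequence is P(data|H) = 0.73·0.27 = 0.19710 and P(data|¬H) = 0.065·0.935 = 0.060775.
Bayes: P(H|data) = 0.039·0.19710 / (0.039·0.19710 + 0.961·0.060775) = 0.0076869/0.066092 = 0.1163.

Posterior P(H) ≈ 0.1163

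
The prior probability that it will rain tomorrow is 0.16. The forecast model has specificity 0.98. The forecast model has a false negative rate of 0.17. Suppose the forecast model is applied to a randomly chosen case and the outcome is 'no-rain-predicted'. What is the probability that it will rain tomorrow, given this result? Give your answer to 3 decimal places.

Let H be the event that it will rain tomorrow. P(H) = 0.16, so P(¬H) = 0.84. With E the 'no-rain-predicted' result, P(E|H) = 0.17 and P(E|¬H) = 0.98.
P(E) = 0.17·0.16 + 0.98·0.84 = 0.027200 + 0.82320 = 0.85040.
By Bayes' theorem, P(H|E) = 0.027200 / 0.85040 = 0.032.

P(H | E) ≈ 0.032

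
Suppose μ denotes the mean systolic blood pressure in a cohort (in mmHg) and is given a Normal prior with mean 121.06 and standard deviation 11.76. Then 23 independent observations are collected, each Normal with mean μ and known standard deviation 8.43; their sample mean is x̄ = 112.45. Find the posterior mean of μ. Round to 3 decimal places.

Posterior mean ≈ 112.638

Prior precision 1/τ₀² = 1/11.76² = 0.00723078; data precision n/σ² = 23/8.43² = 0.323648.
Posterior precision = 0.00723078 + 0.323648 = 0.330879.
Posterior mean = (0.00723078·121.06 + 0.323648·112.45) / 0.330879 = 112.638.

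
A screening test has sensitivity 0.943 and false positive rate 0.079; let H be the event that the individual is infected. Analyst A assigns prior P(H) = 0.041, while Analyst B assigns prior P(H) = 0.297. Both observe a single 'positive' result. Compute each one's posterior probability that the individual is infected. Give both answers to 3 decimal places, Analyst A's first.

P('+'|H) = 0.943, P('+'|¬H) = 0.079.
Analyst A: numerator 0.943·0.041 = 0.038663; evidence = 0.038663+0.079·0.959 = 0.11442; posterior = 0.338.
Analyst B: numerator 0.943·0.297 = 0.28007; evidence = 0.28007+0.079·0.703 = 0.33561; posterior = 0.835.

Analyst A: 0.338; Analyst B: 0.835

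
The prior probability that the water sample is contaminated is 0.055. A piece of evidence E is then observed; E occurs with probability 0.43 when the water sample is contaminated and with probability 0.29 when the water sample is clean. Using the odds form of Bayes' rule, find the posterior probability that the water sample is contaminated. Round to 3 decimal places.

Posterior probability ≈ 0.079

Prior odds = 0.055/(1−0.055) = 0.058201.
Likelihood ratio for E = 0.43/0.29 = 1.4828.
Posterior odds = prior odds × LR = 0.086298.
Posterior probability = odds/(1+odds) = 0.086298/1.0863 = 0.079.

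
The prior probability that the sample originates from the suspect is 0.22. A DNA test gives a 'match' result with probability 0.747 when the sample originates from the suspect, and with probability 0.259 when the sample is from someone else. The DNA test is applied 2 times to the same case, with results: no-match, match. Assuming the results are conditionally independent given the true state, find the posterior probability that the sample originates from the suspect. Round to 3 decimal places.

With H the event that the sample originates from the suspect, the joint likelihood of the observed sequence is P(data|H) = 0.253·0.747 = 0.18899 and P(data|¬H) = 0.741·0.259 = 0.19192.
Bayes: P(H|data) = 0.22·0.18899 / (0.22·0.18899 + 0.78·0.19192) = 0.041578/0.19127 = 0.2174.

Posterior P(H) ≈ 0.217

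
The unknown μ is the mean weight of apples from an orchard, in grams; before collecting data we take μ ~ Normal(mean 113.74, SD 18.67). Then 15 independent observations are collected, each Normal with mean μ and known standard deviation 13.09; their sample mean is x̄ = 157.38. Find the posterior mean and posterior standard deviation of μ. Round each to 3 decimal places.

Posterior mean ≈ 155.995; posterior SD ≈ 3.326

Prior precision 1/τ₀² = 1/18.67² = 0.00286887; data precision n/σ² = 15/13.09² = 0.0875411.
Posterior precision = 0.00286887 + 0.0875411 = 0.0904100, giving posterior SD = 1/√0.0904100 = 3.326.
Posterior mean = (0.00286887·113.74 + 0.0875411·157.38) / 0.0904100 = 155.995.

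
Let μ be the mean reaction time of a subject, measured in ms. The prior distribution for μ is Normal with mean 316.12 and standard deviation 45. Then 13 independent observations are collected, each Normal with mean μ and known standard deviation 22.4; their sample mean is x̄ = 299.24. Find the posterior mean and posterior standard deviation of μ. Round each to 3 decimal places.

Prior precision 1/τ₀² = 1/45² = 0.00049383; data precision n/σ² = 13/22.4² = 0.0259088.
Posterior precision = 0.00049383 + 0.0259088 = 0.0264026, giving posterior SD = 1/√0.0264026 = 6.154.
Posterior mean = (0.00049383·316.12 + 0.0259088·299.24) / 0.0264026 = 299.556.

Posterior mean ≈ 299.556; posterior SD ≈ 6.154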